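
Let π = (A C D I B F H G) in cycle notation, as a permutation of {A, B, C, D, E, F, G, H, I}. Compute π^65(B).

B lies in the 8-cycle (A C D I B F H G).
Powers repeat with period 8 on this cycle, and 65 mod 8 = 1, so π^65(B) = π^1(B).
Stepping 1 place around the cycle: B → F.

F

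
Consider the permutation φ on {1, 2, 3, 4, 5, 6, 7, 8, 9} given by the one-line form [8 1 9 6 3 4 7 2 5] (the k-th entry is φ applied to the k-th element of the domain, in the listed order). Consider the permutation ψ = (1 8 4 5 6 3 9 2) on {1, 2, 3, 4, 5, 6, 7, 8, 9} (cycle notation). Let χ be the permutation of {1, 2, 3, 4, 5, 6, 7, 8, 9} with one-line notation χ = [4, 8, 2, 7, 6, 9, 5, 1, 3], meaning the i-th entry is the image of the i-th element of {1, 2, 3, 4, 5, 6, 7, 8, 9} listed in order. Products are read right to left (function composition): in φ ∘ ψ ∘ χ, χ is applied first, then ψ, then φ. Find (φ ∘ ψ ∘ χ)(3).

8

Apply the permutations in order: χ(3) = 2, then ψ(2) = 1, then φ(1) = 8. So (φ ∘ ψ ∘ χ)(3) = 8.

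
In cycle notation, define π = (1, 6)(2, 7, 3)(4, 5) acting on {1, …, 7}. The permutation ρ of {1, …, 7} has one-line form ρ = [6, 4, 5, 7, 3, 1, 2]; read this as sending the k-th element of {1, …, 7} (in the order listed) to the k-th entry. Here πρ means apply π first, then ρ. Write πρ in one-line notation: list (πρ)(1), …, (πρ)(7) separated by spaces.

Chase each element through π then ρ: 1 → 6 → 1; 2 → 7 → 2; 3 → 2 → 4; 4 → 5 → 3; 5 → 4 → 7; 6 → 1 → 6; 7 → 3 → 5.
Collecting the images, πρ = [1 2 4 3 7 6 5].

1 2 4 3 7 6 5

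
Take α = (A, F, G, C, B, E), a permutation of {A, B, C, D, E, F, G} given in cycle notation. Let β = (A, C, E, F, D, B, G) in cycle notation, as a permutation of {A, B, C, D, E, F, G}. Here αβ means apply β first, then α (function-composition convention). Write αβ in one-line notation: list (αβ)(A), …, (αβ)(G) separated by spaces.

(αβ)(x) = α(β(x)). Computing each image: α(β(A)) = α(C) = B, α(β(B)) = α(G) = C, α(β(C)) = α(E) = A, α(β(D)) = α(B) = E, α(β(E)) = α(F) = G, α(β(F)) = α(D) = D, α(β(G)) = α(A) = F.
Hence αβ = [B C A E G D F].

B C A E G D F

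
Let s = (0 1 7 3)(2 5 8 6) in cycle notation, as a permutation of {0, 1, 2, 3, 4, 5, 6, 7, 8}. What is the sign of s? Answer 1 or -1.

1

The cycle lengths are 4, 4, 1.
A cycle is odd iff its length is even; s has 2 even-length cycles, so sgn(s) = (−1)^2 and s is even.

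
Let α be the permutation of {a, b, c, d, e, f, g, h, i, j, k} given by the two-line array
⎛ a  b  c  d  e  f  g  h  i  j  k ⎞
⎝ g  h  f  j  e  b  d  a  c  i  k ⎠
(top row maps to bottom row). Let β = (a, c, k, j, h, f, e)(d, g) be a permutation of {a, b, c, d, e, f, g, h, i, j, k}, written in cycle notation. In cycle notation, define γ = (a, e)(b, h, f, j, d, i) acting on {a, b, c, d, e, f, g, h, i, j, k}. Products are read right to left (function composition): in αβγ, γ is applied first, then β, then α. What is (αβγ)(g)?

j

Chase g: γ(g) = g; β(g) = d; α(d) = j. Hence (αβγ)(g) = j.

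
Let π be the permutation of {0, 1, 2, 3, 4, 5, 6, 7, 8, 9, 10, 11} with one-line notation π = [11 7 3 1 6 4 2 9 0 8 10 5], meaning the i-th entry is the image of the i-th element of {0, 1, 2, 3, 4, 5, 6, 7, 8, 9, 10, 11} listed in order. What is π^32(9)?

7

Tracing 9 → 8 → … returns to 9 after 11 steps, so 9 lies in an 11-cycle (0 11 5 4 6 2 3 1 7 9 8).
Since the cycle has length 11, π^32 acts on it the same as π^10 (32 mod 11 = 10).
Stepping 10 places around the cycle: 9 → 8 → 0 → 11 → 5 → 4 → 6 → 2 → 3 → 1 → 7.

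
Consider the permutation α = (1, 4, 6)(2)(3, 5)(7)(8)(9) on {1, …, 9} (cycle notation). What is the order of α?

The cycle type of α is (3, 2, 1, 1, 1, 1).
Since disjoint cycles commute, ord(α) = lcm(3, 2) = 6.

6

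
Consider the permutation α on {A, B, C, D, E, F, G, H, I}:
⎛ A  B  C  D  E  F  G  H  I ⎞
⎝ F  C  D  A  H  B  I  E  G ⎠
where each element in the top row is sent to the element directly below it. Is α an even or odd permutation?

even

In disjoint-cycle form the cycle lengths are 5, 2, 2.
A cycle is odd iff its length is even; α has 2 even-length cycles, so sgn(α) = (−1)^2 and α is even.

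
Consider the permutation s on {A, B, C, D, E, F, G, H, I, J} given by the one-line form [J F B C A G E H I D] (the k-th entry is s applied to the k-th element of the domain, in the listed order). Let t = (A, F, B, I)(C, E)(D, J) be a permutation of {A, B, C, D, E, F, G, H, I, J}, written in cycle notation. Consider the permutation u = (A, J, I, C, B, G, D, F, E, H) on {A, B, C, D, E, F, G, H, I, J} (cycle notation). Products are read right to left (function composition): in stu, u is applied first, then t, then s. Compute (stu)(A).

C

(stu)(A) = s(t(u(A))). u(A) = J, then t(J) = D, then s(D) = C, so the result is C.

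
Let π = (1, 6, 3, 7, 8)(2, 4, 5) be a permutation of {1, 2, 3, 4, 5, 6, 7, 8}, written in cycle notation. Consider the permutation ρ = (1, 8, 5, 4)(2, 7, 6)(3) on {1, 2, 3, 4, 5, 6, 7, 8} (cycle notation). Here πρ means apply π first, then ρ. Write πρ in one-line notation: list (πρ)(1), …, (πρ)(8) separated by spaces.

For each element, apply π then ρ: 1 → 6 → 2; 2 → 4 → 1; 3 → 7 → 6; 4 → 5 → 4; 5 → 2 → 7; 6 → 3 → 3; 7 → 8 → 5; 8 → 1 → 8.
Collecting the images, πρ = [2 1 6 4 7 3 5 8].

2 1 6 4 7 3 5 8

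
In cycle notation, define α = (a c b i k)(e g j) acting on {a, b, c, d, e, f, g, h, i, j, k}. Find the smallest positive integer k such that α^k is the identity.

The cycle type of α is (5, 3, 1, 1, 1).
The order is lcm(5, 3) = 15.

15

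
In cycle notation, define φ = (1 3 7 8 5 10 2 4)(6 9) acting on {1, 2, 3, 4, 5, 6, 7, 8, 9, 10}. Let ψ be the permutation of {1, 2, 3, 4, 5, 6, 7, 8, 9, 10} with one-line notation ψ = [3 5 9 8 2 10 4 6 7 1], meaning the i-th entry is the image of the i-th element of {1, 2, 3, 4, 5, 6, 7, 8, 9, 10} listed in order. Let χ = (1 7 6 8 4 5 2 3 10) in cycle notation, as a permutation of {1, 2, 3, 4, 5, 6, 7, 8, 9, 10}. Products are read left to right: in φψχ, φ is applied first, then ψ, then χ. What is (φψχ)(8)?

3

(φψχ)(8) = χ(ψ(φ(8))). φ(8) = 5, then ψ(5) = 2, then χ(2) = 3, so the result is 3.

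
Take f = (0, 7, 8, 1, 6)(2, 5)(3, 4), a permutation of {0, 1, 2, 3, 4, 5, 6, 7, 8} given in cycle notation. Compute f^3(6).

6 lies in the 5-cycle (0, 7, 8, 1, 6).
Stepping 3 places around the cycle: 6 → 0 → 7 → 8.

8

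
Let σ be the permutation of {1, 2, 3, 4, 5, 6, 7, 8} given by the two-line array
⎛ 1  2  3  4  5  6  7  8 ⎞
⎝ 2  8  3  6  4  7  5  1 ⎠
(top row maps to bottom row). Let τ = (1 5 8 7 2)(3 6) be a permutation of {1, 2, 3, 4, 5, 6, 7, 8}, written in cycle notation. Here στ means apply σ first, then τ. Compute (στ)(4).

3

First apply σ: σ(4) = 6, then τ(6) = 3. Thus (στ)(4) = 3.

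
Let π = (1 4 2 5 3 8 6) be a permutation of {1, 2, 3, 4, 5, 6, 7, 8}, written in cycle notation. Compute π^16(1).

2

1 lies in the 7-cycle (1 4 2 5 3 8 6).
Powers repeat with period 7 on this cycle, and 16 mod 7 = 2, so π^16(1) = π^2(1).
Advancing 2 steps from 1: 1 → 4 → 2.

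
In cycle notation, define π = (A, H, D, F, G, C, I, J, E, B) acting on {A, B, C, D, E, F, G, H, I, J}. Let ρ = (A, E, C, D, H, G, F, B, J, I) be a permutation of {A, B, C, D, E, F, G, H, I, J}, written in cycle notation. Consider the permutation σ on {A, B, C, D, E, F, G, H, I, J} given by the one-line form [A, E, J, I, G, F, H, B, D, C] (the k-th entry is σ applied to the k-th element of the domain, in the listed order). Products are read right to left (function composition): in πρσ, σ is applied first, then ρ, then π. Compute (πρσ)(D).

H

(πρσ)(D) = π(ρ(σ(D))). σ(D) = I, then ρ(I) = A, then π(A) = H, so the result is H.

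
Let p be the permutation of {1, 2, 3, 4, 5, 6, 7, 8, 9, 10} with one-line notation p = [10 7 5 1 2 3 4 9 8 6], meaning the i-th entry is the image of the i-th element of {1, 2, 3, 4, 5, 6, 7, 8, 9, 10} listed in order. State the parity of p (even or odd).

even

In disjoint-cycle form the cycle lengths are 8, 2.
A cycle is odd iff its length is even; p has 2 even-length cycles, so sgn(p) = (−1)^2 and p is even.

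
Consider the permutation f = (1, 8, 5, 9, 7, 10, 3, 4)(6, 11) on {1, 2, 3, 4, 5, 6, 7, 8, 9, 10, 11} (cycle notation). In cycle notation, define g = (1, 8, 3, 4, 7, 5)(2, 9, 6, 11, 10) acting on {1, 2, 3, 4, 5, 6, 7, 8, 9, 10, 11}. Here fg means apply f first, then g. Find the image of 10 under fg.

f(10) = 3, then g(3) = 4; composing gives (fg)(10) = 4.

4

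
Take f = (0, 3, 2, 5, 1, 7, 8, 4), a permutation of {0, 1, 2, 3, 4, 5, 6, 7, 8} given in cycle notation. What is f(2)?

5

Within (0, 3, 2, 5, 1, 7, 8, 4), 2 ↦ 5.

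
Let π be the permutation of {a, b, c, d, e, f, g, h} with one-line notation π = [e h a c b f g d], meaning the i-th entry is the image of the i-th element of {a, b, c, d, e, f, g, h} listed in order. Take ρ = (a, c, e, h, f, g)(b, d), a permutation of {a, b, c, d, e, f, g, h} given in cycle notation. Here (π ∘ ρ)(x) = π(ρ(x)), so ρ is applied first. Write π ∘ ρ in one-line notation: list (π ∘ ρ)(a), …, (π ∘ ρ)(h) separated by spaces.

(π ∘ ρ)(x) = π(ρ(x)). Computing each image: π(ρ(a)) = π(c) = a, π(ρ(b)) = π(d) = c, π(ρ(c)) = π(e) = b, π(ρ(d)) = π(b) = h, π(ρ(e)) = π(h) = d, π(ρ(f)) = π(g) = g, π(ρ(g)) = π(a) = e, π(ρ(h)) = π(f) = f.
Hence π ∘ ρ = [a c b h d g e f].

a c b h d g e f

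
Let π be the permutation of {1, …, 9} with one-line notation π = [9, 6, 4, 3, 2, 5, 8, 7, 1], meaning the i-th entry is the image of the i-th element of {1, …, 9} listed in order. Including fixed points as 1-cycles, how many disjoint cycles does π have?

4

The cycle decomposition is (1, 9)(2, 6, 5)(3, 4)(7, 8), which has 4 cycles (counting 1-cycles).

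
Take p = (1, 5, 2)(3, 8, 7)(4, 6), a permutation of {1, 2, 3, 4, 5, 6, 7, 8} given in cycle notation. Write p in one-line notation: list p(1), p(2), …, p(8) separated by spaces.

Each element maps to the next entry in its cycle (wrapping to the front): 1↦5, 2↦1, 3↦8, 4↦6, 5↦2, 6↦4, 7↦3, 8↦7.
Listing these in domain order gives 5 1 8 6 2 4 3 7.

5 1 8 6 2 4 3 7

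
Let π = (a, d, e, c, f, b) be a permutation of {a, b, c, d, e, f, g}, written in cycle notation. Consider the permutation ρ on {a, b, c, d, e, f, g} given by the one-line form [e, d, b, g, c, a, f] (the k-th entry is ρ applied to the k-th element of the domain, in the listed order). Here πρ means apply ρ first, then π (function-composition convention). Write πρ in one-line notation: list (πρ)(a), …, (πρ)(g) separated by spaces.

(πρ)(x) = π(ρ(x)). Computing each image: π(ρ(a)) = π(e) = c, π(ρ(b)) = π(d) = e, π(ρ(c)) = π(b) = a, π(ρ(d)) = π(g) = g, π(ρ(e)) = π(c) = f, π(ρ(f)) = π(a) = d, π(ρ(g)) = π(f) = b.
Hence πρ = [c e a g f d b].

c e a g f d b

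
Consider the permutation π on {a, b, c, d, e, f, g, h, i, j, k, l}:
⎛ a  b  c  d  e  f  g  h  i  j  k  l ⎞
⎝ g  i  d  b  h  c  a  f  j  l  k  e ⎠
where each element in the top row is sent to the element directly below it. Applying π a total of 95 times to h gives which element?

i

Tracing h → f → … returns to h after 9 steps, so h lies in a 9-cycle (b i j l e h f c d).
Since the cycle has length 9, π^95 acts on it the same as π^5 (95 mod 9 = 5).
Advancing 5 steps from h: h → f → c → d → b → i.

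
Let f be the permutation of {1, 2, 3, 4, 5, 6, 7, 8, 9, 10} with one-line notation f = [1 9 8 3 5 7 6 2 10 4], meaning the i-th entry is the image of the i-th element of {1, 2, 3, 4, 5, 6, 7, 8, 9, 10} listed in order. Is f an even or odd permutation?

even

In disjoint-cycle form the cycle lengths are 6, 2, 1, 1.
A cycle is odd iff its length is even; f has 2 even-length cycles, so sgn(f) = (−1)^2 and f is even.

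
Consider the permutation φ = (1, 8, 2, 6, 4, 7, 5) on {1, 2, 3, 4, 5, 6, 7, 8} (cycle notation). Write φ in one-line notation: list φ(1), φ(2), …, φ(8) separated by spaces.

8 6 3 7 1 4 5 2

Each element maps to the next entry in its cycle (wrapping to the front): 1→8, 2→6, 3→3, 4→7, 5→1, 6→4, 7→5, 8→2.
Listing these in domain order gives 8 6 3 7 1 4 5 2.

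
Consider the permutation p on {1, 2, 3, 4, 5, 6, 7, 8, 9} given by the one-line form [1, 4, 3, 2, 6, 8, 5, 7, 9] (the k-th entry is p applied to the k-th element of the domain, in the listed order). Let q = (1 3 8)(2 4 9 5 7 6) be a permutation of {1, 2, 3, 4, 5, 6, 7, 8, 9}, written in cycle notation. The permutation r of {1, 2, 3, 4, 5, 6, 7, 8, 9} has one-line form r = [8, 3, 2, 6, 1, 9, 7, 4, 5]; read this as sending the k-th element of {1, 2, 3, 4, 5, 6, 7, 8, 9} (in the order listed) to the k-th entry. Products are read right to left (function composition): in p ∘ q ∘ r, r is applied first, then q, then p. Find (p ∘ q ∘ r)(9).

5

(p ∘ q ∘ r)(9) = p(q(r(9))). r(9) = 5, then q(5) = 7, then p(7) = 5, so the result is 5.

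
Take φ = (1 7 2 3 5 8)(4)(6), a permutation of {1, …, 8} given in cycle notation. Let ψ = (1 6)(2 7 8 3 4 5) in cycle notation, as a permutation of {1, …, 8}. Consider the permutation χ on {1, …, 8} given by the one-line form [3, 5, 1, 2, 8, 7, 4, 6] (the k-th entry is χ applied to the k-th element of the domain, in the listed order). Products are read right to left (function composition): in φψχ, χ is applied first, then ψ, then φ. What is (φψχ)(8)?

7

Chase 8: χ(8) = 6; ψ(6) = 1; φ(1) = 7. Hence (φψχ)(8) = 7.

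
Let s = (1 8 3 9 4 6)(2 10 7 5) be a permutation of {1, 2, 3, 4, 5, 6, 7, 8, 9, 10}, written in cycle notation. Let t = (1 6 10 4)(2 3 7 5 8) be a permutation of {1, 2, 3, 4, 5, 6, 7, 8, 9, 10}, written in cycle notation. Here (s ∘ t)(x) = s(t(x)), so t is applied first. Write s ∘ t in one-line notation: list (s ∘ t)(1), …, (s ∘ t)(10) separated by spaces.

1 9 5 8 3 7 2 10 4 6

(s ∘ t)(x) = s(t(x)). Computing each image: s(t(1)) = s(6) = 1, s(t(2)) = s(3) = 9, s(t(3)) = s(7) = 5, s(t(4)) = s(1) = 8, s(t(5)) = s(8) = 3, s(t(6)) = s(10) = 7, s(t(7)) = s(5) = 2, s(t(8)) = s(2) = 10, s(t(9)) = s(9) = 4, s(t(10)) = s(4) = 6.
Hence s ∘ t = [1 9 5 8 3 7 2 10 4 6].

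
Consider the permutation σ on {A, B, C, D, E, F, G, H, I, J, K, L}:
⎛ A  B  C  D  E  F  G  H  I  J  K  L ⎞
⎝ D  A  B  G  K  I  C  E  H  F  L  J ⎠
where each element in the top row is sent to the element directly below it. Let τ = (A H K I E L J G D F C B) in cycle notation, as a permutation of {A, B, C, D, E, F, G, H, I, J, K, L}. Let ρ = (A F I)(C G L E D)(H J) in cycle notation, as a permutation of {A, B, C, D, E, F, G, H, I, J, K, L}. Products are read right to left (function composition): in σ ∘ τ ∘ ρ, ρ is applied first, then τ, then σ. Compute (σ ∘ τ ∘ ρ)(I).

E

Chase I: ρ(I) = A; τ(A) = H; σ(H) = E. Hence (σ ∘ τ ∘ ρ)(I) = E.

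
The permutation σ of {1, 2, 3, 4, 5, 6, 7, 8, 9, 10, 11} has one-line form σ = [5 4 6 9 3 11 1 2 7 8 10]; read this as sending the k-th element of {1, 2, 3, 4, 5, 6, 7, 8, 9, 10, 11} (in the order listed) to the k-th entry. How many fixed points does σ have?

0

No element satisfies σ(x) = x, so there are 0 fixed points.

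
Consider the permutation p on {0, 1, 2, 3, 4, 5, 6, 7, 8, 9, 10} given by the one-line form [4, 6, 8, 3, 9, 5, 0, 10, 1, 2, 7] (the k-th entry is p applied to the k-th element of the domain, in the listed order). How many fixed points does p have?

The fixed points (elements with p(x) = x) are {3, 5}, so there are 2.

2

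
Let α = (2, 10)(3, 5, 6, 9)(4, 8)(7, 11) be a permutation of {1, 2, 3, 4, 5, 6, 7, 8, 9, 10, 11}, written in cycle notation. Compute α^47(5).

5 lies in the 4-cycle (3, 5, 6, 9).
On a 4-cycle, α^4 is the identity, so α^47 = α^3 there (47 ≡ 3 mod 4).
Stepping 3 places around the cycle: 5 → 6 → 9 → 3.

3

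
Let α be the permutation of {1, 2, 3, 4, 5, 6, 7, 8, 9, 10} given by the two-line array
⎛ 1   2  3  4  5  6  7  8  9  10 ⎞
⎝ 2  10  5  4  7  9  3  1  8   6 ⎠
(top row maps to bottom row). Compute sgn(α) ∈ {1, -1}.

-1

In disjoint-cycle form the cycle lengths are 6, 3, 1.
A cycle of length ℓ contributes ℓ−1 transpositions, so α is a product of 5 + 2 = 7 transpositions — odd.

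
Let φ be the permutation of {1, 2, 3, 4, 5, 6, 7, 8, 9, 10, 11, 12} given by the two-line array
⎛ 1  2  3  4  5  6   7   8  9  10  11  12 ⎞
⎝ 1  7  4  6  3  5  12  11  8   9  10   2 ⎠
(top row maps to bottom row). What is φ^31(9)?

10

Tracing 9 → 8 → … returns to 9 after 4 steps, so 9 lies in a 4-cycle (8, 11, 10, 9).
Powers repeat with period 4 on this cycle, and 31 mod 4 = 3, so φ^31(9) = φ^3(9).
Stepping 3 places around the cycle: 9 → 8 → 11 → 10.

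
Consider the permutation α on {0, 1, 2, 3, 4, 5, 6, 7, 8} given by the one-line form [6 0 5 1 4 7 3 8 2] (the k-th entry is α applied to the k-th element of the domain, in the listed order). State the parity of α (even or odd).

even

In disjoint-cycle form the cycle lengths are 4, 4, 1.
A cycle is odd iff its length is even; α has 2 even-length cycles, so sgn(α) = (−1)^2 and α is even.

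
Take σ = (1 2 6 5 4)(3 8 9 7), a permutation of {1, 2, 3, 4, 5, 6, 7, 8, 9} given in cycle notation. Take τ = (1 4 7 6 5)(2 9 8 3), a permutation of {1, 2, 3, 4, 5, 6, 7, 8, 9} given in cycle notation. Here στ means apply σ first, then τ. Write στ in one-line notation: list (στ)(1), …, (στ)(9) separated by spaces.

(στ)(x) = τ(σ(x)). Computing each image: τ(σ(1)) = τ(2) = 9, τ(σ(2)) = τ(6) = 5, τ(σ(3)) = τ(8) = 3, τ(σ(4)) = τ(1) = 4, τ(σ(5)) = τ(4) = 7, τ(σ(6)) = τ(5) = 1, τ(σ(7)) = τ(3) = 2, τ(σ(8)) = τ(9) = 8, τ(σ(9)) = τ(7) = 6.
Hence στ = [9 5 3 4 7 1 2 8 6].

9 5 3 4 7 1 2 8 6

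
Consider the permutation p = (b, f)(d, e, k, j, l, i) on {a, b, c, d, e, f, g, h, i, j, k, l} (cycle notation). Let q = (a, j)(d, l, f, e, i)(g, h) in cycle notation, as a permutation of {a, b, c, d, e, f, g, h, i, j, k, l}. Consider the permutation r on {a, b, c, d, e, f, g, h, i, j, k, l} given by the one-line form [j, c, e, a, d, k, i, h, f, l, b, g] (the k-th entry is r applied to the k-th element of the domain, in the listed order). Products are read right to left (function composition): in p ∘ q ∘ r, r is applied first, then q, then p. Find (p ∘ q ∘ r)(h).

g

Apply the permutations in order: r(h) = h, then q(h) = g, then p(g) = g. So (p ∘ q ∘ r)(h) = g.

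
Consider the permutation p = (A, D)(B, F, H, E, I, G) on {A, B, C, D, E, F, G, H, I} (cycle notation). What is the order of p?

The disjoint cycles have lengths 6, 2, 1.
The order of p is the least common multiple of its cycle lengths: lcm(6, 2) = 6.

6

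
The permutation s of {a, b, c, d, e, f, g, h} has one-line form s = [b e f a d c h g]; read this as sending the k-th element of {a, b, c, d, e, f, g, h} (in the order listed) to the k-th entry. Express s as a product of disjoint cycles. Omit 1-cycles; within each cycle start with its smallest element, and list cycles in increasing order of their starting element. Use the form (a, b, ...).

(a, b, e, d)(c, f)(g, h)

From a: a → b → e → d → a, closing the cycle (a, b, e, d).
Continuing from each remaining unvisited element yields (a, b, e, d)(c, f)(g, h).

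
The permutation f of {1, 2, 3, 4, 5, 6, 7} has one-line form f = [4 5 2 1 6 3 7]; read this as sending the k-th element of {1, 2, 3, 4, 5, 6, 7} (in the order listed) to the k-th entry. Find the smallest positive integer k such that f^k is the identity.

4

Writing f as disjoint cycles, the cycle lengths are 4, 2, 1.
Since disjoint cycles commute, ord(f) = lcm(4, 2) = 4.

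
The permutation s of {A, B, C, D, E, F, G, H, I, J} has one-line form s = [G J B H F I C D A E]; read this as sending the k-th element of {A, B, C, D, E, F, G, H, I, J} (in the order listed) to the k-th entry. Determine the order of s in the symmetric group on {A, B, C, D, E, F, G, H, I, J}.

8

Decomposing into disjoint cycles gives cycle lengths 8, 2.
Since disjoint cycles commute, ord(s) = lcm(8, 2) = 8.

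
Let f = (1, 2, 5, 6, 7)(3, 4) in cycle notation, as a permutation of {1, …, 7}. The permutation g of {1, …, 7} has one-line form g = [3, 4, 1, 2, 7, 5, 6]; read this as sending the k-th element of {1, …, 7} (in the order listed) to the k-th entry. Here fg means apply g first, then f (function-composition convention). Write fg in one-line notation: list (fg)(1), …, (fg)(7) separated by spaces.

Chase each element through g then f: 1 → 3 → 4; 2 → 4 → 3; 3 → 1 → 2; 4 → 2 → 5; 5 → 7 → 1; 6 → 5 → 6; 7 → 6 → 7.
So fg in one-line form is 4 3 2 5 1 6 7.

4 3 2 5 1 6 7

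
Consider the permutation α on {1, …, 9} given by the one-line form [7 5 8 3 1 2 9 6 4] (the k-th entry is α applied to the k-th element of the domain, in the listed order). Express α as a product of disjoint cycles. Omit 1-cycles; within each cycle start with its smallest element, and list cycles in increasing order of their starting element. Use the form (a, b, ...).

(1, 7, 9, 4, 3, 8, 6, 2, 5)

Start at 1 and follow images: 1 → 7 → 9 → 4 → 3 → 8 → 6 → 2 → 5 → 1, giving the cycle (1, 7, 9, 4, 3, 8, 6, 2, 5).
Repeating from the next unused element and collecting all non-trivial cycles gives (1, 7, 9, 4, 3, 8, 6, 2, 5).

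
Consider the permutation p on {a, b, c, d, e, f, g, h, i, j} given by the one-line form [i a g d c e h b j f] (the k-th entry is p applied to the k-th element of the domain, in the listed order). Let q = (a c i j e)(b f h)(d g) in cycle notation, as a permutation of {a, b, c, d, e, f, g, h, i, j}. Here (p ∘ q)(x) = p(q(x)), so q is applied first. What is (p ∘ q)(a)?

g

First apply q: q(a) = c, then p(c) = g. Thus (p ∘ q)(a) = g.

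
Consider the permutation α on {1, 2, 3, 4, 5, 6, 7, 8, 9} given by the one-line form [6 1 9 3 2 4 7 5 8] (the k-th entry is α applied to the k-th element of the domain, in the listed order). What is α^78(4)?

Tracing 4 → 3 → … returns to 4 after 8 steps, so 4 lies in an 8-cycle (1 6 4 3 9 8 5 2).
Powers repeat with period 8 on this cycle, and 78 mod 8 = 6, so α^78(4) = α^6(4).
Stepping 6 places around the cycle: 4 → 3 → 9 → 8 → 5 → 2 → 1.

1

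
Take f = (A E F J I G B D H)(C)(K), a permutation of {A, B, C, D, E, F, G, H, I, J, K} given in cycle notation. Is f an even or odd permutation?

even

The cycle lengths are 9, 1, 1.
A cycle is odd iff its length is even; f has 0 even-length cycles, so sgn(f) = (−1)^0 and f is even.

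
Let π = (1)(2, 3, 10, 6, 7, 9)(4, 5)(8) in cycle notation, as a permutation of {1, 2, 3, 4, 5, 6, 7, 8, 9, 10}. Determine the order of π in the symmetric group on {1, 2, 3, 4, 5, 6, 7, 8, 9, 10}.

The cycle type of π is (6, 2, 1, 1).
Since disjoint cycles commute, ord(π) = lcm(6, 2) = 6.

6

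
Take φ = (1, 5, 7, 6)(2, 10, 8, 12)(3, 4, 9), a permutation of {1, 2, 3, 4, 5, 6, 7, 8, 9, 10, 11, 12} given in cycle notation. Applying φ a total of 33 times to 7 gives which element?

7 lies in the 4-cycle (1, 5, 7, 6).
Powers repeat with period 4 on this cycle, and 33 mod 4 = 1, so φ^33(7) = φ^1(7).
Advancing 1 step from 7: 7 → 6.

6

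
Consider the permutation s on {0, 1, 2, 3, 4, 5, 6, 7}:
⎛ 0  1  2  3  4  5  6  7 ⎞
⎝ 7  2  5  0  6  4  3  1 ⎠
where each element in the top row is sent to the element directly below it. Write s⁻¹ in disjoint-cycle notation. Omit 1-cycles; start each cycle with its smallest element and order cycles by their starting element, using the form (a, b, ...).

First write s in disjoint cycles: (0, 7, 1, 2, 5, 4, 6, 3).
The inverse reverses every cycle; in canonical form, s⁻¹ = (0, 3, 6, 4, 5, 2, 1, 7).

(0, 3, 6, 4, 5, 2, 1, 7)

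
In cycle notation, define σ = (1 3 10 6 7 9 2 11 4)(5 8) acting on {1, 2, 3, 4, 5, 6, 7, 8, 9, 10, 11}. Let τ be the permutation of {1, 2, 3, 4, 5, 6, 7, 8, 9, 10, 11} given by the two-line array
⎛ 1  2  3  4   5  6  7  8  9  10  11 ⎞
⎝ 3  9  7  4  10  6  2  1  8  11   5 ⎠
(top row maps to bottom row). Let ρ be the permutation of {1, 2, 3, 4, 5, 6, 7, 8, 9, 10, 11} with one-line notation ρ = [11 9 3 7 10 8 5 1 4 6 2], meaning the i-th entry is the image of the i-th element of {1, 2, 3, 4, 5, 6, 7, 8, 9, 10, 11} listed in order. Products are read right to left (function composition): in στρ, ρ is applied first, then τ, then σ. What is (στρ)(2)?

5

(στρ)(2) = σ(τ(ρ(2))). ρ(2) = 9, then τ(9) = 8, then σ(8) = 5, so the result is 5.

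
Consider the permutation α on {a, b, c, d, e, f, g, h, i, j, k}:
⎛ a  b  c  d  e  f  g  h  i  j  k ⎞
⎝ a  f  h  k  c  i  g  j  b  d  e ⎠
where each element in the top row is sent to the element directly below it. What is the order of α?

6

Decomposing into disjoint cycles gives cycle lengths 6, 3, 1, 1.
Since disjoint cycles commute, ord(α) = lcm(6, 3) = 6.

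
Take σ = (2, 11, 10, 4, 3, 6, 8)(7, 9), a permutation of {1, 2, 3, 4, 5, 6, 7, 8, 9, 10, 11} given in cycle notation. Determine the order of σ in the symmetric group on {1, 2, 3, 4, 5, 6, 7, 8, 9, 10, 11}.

The disjoint cycles have lengths 7, 2, 1, 1.
The order is lcm(7, 2) = 14.

14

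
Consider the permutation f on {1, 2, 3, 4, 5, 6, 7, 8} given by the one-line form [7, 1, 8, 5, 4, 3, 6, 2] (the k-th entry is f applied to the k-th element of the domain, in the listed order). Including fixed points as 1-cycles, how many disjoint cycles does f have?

2

The cycle decomposition is (1, 7, 6, 3, 8, 2)(4, 5), which has 2 cycles (counting 1-cycles).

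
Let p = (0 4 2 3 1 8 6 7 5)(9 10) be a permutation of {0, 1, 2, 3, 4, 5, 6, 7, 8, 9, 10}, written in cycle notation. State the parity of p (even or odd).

The cycle lengths are 9, 2.
A cycle of length ℓ contributes ℓ−1 transpositions, so p is a product of 8 + 1 = 9 transpositions — odd.

odd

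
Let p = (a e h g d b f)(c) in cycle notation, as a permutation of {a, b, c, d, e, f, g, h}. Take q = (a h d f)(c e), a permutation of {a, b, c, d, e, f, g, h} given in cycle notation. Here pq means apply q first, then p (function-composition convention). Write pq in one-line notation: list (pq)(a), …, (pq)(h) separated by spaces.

g f h a c e d b

(pq)(x) = p(q(x)). Computing each image: p(q(a)) = p(h) = g, p(q(b)) = p(b) = f, p(q(c)) = p(e) = h, p(q(d)) = p(f) = a, p(q(e)) = p(c) = c, p(q(f)) = p(a) = e, p(q(g)) = p(g) = d, p(q(h)) = p(d) = b.
Hence pq = [g f h a c e d b].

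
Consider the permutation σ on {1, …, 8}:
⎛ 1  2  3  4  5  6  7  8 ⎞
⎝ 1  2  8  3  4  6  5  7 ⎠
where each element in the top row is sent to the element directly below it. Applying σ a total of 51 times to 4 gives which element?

3

Tracing 4 → 3 → … returns to 4 after 5 steps, so 4 lies in a 5-cycle (3, 8, 7, 5, 4).
On a 5-cycle, σ^5 is the identity, so σ^51 = σ^1 there (51 ≡ 1 mod 5).
Stepping 1 place around the cycle: 4 → 3.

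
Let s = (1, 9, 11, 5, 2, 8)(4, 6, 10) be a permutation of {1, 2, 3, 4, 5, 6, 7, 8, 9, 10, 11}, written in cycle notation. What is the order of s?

The disjoint cycles have lengths 6, 3, 1, 1.
The order is lcm(6, 3) = 6.

6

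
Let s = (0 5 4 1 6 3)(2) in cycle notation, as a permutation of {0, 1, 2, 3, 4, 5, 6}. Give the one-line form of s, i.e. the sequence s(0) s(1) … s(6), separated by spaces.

5 6 2 0 1 4 3

Each element maps to the next entry in its cycle (wrapping to the front): 0→5, 1→6, 2→2, 3→0, 4→1, 5→4, 6→3.
Listing these in domain order gives 5 6 2 0 1 4 3.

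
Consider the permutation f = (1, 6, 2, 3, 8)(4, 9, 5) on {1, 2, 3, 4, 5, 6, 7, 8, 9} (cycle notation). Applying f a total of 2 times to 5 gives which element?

9

5 lies in the 3-cycle (4, 9, 5).
Advancing 2 steps from 5: 5 → 4 → 9.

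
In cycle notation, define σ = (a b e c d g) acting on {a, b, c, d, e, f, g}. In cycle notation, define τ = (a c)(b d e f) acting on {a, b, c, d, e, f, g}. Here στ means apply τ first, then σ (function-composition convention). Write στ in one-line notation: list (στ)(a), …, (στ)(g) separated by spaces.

d g b c f e a

Chase each element through τ then σ: a → c → d; b → d → g; c → a → b; d → e → c; e → f → f; f → b → e; g → g → a.
So στ in one-line form is d g b c f e a.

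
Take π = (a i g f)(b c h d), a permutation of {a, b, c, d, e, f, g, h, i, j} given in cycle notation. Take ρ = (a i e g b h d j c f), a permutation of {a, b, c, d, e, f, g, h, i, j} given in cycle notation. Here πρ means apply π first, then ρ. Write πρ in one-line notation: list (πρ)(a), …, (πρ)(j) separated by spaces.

(πρ)(x) = ρ(π(x)). Computing each image: ρ(π(a)) = ρ(i) = e, ρ(π(b)) = ρ(c) = f, ρ(π(c)) = ρ(h) = d, ρ(π(d)) = ρ(b) = h, ρ(π(e)) = ρ(e) = g, ρ(π(f)) = ρ(a) = i, ρ(π(g)) = ρ(f) = a, ρ(π(h)) = ρ(d) = j, ρ(π(i)) = ρ(g) = b, ρ(π(j)) = ρ(j) = c.
Hence πρ = [e f d h g i a j b c].

e f d h g i a j b c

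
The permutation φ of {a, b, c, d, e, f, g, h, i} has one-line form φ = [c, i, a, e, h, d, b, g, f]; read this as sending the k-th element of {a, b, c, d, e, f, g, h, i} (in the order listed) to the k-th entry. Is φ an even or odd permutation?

odd

In disjoint-cycle form the cycle lengths are 7, 2.
A cycle is odd iff its length is even; φ has 1 even-length cycle, so sgn(φ) = (−1)^1 and φ is odd.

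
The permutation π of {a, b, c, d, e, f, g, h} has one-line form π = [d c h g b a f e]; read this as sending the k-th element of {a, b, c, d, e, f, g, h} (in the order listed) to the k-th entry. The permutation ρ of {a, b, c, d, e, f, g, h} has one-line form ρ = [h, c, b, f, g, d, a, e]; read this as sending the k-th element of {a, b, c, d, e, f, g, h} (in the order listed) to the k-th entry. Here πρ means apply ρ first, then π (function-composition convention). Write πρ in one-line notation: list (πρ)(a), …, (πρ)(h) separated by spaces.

(πρ)(x) = π(ρ(x)). Computing each image: π(ρ(a)) = π(h) = e, π(ρ(b)) = π(c) = h, π(ρ(c)) = π(b) = c, π(ρ(d)) = π(f) = a, π(ρ(e)) = π(g) = f, π(ρ(f)) = π(d) = g, π(ρ(g)) = π(a) = d, π(ρ(h)) = π(e) = b.
Hence πρ = [e h c a f g d b].

e h c a f g d b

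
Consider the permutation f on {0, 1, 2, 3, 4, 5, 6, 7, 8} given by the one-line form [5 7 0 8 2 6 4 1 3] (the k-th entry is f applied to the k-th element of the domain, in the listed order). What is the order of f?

Writing f as disjoint cycles, the cycle lengths are 5, 2, 2.
The order is lcm(5, 2, 2) = 10.

10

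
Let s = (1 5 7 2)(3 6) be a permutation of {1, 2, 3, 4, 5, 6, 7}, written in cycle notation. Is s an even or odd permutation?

even

The cycle lengths are 4, 2, 1.
A cycle is odd iff its length is even; s has 2 even-length cycles, so sgn(s) = (−1)^2 and s is even.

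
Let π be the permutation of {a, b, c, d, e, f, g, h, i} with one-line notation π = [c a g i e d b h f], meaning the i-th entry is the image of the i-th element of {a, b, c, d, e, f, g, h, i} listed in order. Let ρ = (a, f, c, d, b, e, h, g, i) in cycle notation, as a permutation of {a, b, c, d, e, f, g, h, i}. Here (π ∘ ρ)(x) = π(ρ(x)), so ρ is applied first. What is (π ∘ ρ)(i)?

c

First apply ρ: ρ(i) = a, then π(a) = c. Thus (π ∘ ρ)(i) = c.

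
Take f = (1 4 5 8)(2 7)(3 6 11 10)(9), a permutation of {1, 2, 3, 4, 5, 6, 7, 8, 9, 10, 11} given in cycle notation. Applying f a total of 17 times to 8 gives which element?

8 lies in the 4-cycle (1 4 5 8).
On a 4-cycle, f^4 is the identity, so f^17 = f^1 there (17 ≡ 1 mod 4).
Stepping 1 place around the cycle: 8 → 1.

1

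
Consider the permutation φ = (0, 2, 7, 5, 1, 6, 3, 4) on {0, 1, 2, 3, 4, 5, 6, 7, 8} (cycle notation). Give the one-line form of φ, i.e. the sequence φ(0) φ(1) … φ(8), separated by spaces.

Image by image: 0↦2, 1↦6, 2↦7, 3↦4, 4↦0, 5↦1, 6↦3, 7↦5, 8↦8.
Listing these in domain order gives 2 6 7 4 0 1 3 5 8.

2 6 7 4 0 1 3 5 8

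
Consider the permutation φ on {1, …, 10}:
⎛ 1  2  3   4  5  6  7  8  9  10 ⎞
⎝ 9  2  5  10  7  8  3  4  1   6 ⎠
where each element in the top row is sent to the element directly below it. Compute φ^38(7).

Tracing 7 → 3 → … returns to 7 after 3 steps, so 7 lies in a 3-cycle (3 5 7).
Powers repeat with period 3 on this cycle, and 38 mod 3 = 2, so φ^38(7) = φ^2(7).
Stepping 2 places around the cycle: 7 → 3 → 5.

5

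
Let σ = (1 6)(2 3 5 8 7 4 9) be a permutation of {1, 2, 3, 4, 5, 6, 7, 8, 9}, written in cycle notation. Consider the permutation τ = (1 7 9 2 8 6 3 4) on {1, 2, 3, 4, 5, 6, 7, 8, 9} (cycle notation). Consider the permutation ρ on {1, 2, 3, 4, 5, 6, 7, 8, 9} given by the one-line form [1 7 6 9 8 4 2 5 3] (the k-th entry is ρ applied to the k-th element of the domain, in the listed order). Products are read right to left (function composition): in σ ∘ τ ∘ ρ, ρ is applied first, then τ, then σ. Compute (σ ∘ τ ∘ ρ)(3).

Apply the permutations in order: ρ(3) = 6, then τ(6) = 3, then σ(3) = 5. So (σ ∘ τ ∘ ρ)(3) = 5.

5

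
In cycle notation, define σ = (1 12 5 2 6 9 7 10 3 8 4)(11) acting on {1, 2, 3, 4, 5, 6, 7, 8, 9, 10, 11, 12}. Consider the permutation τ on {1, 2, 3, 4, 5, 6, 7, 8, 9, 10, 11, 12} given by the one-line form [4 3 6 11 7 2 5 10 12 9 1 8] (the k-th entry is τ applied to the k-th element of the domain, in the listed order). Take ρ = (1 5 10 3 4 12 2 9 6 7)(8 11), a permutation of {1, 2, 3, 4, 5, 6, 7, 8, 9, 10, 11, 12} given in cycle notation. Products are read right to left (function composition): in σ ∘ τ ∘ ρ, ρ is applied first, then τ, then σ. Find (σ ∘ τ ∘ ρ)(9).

Apply the permutations in order: ρ(9) = 6, then τ(6) = 2, then σ(2) = 6. So (σ ∘ τ ∘ ρ)(9) = 6.

6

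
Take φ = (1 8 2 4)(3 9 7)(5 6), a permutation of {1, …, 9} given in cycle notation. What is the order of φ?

The disjoint cycles have lengths 4, 3, 2.
The order is lcm(4, 3, 2) = 12.

12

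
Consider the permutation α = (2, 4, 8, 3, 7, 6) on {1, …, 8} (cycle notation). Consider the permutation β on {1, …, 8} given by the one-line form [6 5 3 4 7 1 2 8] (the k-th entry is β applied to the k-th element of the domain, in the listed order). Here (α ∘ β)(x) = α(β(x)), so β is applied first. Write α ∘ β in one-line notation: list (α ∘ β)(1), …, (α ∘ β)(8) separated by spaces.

Chase each element through β then α: 1 → 6 → 2; 2 → 5 → 5; 3 → 3 → 7; 4 → 4 → 8; 5 → 7 → 6; 6 → 1 → 1; 7 → 2 → 4; 8 → 8 → 3.
Collecting the images, α ∘ β = [2 5 7 8 6 1 4 3].

2 5 7 8 6 1 4 3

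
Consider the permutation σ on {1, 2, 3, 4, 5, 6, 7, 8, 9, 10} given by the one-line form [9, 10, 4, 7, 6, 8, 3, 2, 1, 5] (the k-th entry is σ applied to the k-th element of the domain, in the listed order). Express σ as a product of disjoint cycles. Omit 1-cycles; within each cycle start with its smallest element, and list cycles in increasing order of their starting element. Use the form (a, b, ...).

(1, 9)(2, 10, 5, 6, 8)(3, 4, 7)

Start at 1 and follow images: 1 → 9 → 1, giving the cycle (1, 9).
Repeating from the next unused element and collecting all non-trivial cycles gives (1, 9)(2, 10, 5, 6, 8)(3, 4, 7).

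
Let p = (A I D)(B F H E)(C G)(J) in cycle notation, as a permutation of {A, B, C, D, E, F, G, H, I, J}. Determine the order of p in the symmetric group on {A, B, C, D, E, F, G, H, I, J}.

12

The cycle type of p is (4, 3, 2, 1).
The order is lcm(4, 3, 2) = 12.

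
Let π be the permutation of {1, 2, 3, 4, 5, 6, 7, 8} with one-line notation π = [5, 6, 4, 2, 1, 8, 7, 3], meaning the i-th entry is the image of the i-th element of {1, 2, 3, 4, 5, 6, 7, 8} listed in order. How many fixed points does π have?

The fixed points (elements with π(x) = x) are {7}, so there is 1.

1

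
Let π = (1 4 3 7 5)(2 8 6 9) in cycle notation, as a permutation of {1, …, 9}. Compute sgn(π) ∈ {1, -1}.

-1

The cycle lengths are 5, 4.
A cycle is odd iff its length is even; π has 1 even-length cycle, so sgn(π) = (−1)^1 and π is odd.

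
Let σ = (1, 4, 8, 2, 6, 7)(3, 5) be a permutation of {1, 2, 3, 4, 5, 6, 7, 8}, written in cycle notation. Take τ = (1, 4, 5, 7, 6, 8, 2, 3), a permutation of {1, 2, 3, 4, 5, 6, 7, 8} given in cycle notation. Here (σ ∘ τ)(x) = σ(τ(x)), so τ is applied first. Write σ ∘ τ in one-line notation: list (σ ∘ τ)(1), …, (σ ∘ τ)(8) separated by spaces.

8 5 4 3 1 2 7 6

For each element, apply τ then σ: 1 → 4 → 8; 2 → 3 → 5; 3 → 1 → 4; 4 → 5 → 3; 5 → 7 → 1; 6 → 8 → 2; 7 → 6 → 7; 8 → 2 → 6.
So σ ∘ τ in one-line form is 8 5 4 3 1 2 7 6.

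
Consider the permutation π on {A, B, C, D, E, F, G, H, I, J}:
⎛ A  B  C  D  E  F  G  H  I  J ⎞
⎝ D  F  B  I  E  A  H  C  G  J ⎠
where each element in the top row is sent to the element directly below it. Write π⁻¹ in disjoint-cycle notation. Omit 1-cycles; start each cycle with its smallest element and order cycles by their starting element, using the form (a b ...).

The cycle decomposition of π is (A D I G H C B F).
The inverse reverses every cycle; in canonical form, π⁻¹ = (A F B C H G I D).

(A F B C H G I D)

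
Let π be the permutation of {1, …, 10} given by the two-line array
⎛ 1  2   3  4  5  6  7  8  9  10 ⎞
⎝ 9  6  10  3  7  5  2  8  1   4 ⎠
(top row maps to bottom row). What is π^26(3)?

Tracing 3 → 10 → … returns to 3 after 3 steps, so 3 lies in a 3-cycle (3 10 4).
Since the cycle has length 3, π^26 acts on it the same as π^2 (26 mod 3 = 2).
Advancing 2 steps from 3: 3 → 10 → 4.

4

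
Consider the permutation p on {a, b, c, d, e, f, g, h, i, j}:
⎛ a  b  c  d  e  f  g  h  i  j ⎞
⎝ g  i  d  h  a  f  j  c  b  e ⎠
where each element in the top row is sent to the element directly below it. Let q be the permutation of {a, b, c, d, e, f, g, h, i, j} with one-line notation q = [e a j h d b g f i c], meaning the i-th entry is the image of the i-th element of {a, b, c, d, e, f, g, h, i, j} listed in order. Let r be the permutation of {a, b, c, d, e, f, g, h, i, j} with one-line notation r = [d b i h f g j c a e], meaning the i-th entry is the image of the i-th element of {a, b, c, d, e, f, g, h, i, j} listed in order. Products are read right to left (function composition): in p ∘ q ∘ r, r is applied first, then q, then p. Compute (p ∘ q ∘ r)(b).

g

(p ∘ q ∘ r)(b) = p(q(r(b))). r(b) = b, then q(b) = a, then p(a) = g, so the result is g.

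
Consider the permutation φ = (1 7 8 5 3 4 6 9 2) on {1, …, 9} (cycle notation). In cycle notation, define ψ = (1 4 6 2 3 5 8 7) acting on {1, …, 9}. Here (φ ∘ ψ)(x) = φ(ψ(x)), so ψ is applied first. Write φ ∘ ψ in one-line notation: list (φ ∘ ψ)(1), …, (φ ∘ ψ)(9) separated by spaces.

Chase each element through ψ then φ: 1 → 4 → 6; 2 → 3 → 4; 3 → 5 → 3; 4 → 6 → 9; 5 → 8 → 5; 6 → 2 → 1; 7 → 1 → 7; 8 → 7 → 8; 9 → 9 → 2.
So φ ∘ ψ in one-line form is 6 4 3 9 5 1 7 8 2.

6 4 3 9 5 1 7 8 2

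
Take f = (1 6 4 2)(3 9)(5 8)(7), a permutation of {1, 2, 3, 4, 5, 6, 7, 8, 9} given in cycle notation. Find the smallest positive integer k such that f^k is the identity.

4

The disjoint cycles have lengths 4, 2, 2, 1.
The order is lcm(4, 2, 2) = 4.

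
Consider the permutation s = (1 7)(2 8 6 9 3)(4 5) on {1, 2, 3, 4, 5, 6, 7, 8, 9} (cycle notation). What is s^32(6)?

3

6 lies in the 5-cycle (2 8 6 9 3).
Powers repeat with period 5 on this cycle, and 32 mod 5 = 2, so s^32(6) = s^2(6).
Stepping 2 places around the cycle: 6 → 9 → 3.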